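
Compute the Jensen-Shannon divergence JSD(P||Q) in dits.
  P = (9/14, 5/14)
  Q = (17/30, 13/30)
0.0013 dits

Jensen-Shannon divergence is:
JSD(P||Q) = 0.5 × D_KL(P||M) + 0.5 × D_KL(Q||M)
where M = 0.5 × (P + Q) is the mixture distribution.

M = 0.5 × (9/14, 5/14) + 0.5 × (17/30, 13/30) = (0.604762, 0.395238)

D_KL(P||M) = 0.0013 dits
D_KL(Q||M) = 0.0013 dits

JSD(P||Q) = 0.5 × 0.0013 + 0.5 × 0.0013 = 0.0013 dits

Unlike KL divergence, JSD is symmetric and bounded: 0 ≤ JSD ≤ log(2).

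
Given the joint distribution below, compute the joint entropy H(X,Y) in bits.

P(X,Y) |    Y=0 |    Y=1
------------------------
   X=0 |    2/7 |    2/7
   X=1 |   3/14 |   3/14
1.9852 bits

Joint entropy is H(X,Y) = -Σ_{x,y} p(x,y) log p(x,y).

Summing over all non-zero entries:
H(X,Y) = -[2/7·log_2(2/7) + 2/7·log_2(2/7) + 3/14·log_2(3/14) + 3/14·log_2(3/14)]
H(X,Y) = 1.9852 bits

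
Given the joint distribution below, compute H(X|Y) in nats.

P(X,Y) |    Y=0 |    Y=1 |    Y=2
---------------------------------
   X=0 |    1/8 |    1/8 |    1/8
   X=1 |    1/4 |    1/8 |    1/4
0.6507 nats

Using the chain rule: H(X|Y) = H(X,Y) - H(Y)

First, compute H(X,Y) = 1.7329 nats

Marginal P(Y) = (3/8, 1/4, 3/8)
H(Y) = 1.0822 nats

H(X|Y) = H(X,Y) - H(Y) = 1.7329 - 1.0822 = 0.6507 nats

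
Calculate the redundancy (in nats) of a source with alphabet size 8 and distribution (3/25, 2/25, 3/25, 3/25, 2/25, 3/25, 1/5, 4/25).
0.0425 nats

Redundancy measures how far a source is from maximum entropy:
R = H_max - H(X)

Maximum entropy for 8 symbols: H_max = log_e(8) = 2.0794 nats
Actual entropy: H(X) = 2.0369 nats
Redundancy: R = 2.0794 - 2.0369 = 0.0425 nats

This redundancy represents potential for compression: the source could be compressed by 0.0425 nats per symbol.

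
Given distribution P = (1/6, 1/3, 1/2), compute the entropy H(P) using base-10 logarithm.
0.4392 dits

Shannon entropy is H(X) = -Σ p(x) log p(x).

For P = (1/6, 1/3, 1/2):
H = -1/6 × log_10(1/6) -1/3 × log_10(1/3) -1/2 × log_10(1/2)
H = 0.4392 dits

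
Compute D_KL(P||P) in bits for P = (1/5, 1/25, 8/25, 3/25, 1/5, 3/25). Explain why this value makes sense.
0.0000 bits

KL divergence satisfies the Gibbs inequality: D_KL(P||Q) ≥ 0 for all distributions P, Q.

D_KL(P||Q) = Σ p(x) log(p(x)/q(x))
Each term is p(x) × log_2(p(x)/p(x)) = p(x) × log_2(1) = 0, so the sum is 0.
D_KL(P||Q) = 0.0000 bits

When P = Q, the KL divergence is exactly 0, as there is no 'divergence' between identical distributions.

This non-negativity is a fundamental property: relative entropy cannot be negative because it measures how different Q is from P.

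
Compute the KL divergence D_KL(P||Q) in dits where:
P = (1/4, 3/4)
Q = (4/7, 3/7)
0.0925 dits

KL divergence: D_KL(P||Q) = Σ p(x) log(p(x)/q(x))

Computing term by term:
  x=0: 1/4 × log_10[(1/4)/(4/7)] = 1/4 × -0.3590 = -0.0898
  x=1: 3/4 × log_10[(3/4)/(3/7)] = 3/4 × 0.2430 = 0.1823

D_KL(P||Q) = 0.0925 dits

Note: KL divergence is always non-negative and equals 0 iff P = Q.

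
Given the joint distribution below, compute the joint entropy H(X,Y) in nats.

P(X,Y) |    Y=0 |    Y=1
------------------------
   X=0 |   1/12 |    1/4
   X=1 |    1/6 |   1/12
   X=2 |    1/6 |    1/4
1.7046 nats

Joint entropy is H(X,Y) = -Σ_{x,y} p(x,y) log p(x,y).

Summing over all non-zero entries:
H(X,Y) = -[1/12·log_e(1/12) + 1/4·log_e(1/4) + 1/6·log_e(1/6) + 1/12·log_e(1/12) + 1/6·log_e(1/6) + 1/4·log_e(1/4)]
H(X,Y) = 1.7046 nats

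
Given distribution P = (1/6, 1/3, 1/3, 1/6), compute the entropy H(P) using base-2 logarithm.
1.9183 bits

Shannon entropy is H(X) = -Σ p(x) log p(x).

For P = (1/6, 1/3, 1/3, 1/6):
H = -1/6 × log_2(1/6) -1/3 × log_2(1/3) -1/3 × log_2(1/3) -1/6 × log_2(1/6)
H = 1.9183 bits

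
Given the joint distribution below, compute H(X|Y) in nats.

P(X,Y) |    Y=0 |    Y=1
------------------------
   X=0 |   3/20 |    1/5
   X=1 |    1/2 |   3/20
0.5902 nats

Using the chain rule: H(X|Y) = H(X,Y) - H(Y)

First, compute H(X,Y) = 1.2376 nats

Marginal P(Y) = (13/20, 7/20)
H(Y) = 0.6474 nats

H(X|Y) = H(X,Y) - H(Y) = 1.2376 - 0.6474 = 0.5902 nats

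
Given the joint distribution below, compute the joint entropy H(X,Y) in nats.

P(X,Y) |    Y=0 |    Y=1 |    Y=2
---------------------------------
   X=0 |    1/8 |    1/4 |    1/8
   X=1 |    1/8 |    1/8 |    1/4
1.7329 nats

Joint entropy is H(X,Y) = -Σ_{x,y} p(x,y) log p(x,y).

Summing over all non-zero entries:
H(X,Y) = -[1/8·log_e(1/8) + 1/4·log_e(1/4) + 1/8·log_e(1/8) + 1/8·log_e(1/8) + 1/8·log_e(1/8) + 1/4·log_e(1/4)]
H(X,Y) = 1.7329 nats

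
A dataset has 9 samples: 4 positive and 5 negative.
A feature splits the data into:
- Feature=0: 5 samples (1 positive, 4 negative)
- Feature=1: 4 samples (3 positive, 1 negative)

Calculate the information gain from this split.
0.2294 bits

Information Gain = H(Y) - H(Y|Feature)

Before split:
P(positive) = 4/9 = 0.4444
H(Y) = 0.9911 bits

After split:
Feature=0: H = 0.7219 bits (weight = 5/9)
Feature=1: H = 0.8113 bits (weight = 4/9)
H(Y|Feature) = (5/9)×0.7219 + (4/9)×0.8113 = 0.7616 bits

Information Gain = 0.9911 - 0.7616 = 0.2294 bits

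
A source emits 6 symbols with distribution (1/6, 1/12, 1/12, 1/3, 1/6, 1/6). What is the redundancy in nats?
0.1155 nats

Redundancy measures how far a source is from maximum entropy:
R = H_max - H(X)

Maximum entropy for 6 symbols: H_max = log_e(6) = 1.7918 nats
Actual entropy: H(X) = 1.6762 nats
Redundancy: R = 1.7918 - 1.6762 = 0.1155 nats

This redundancy represents potential for compression: the source could be compressed by 0.1155 nats per symbol.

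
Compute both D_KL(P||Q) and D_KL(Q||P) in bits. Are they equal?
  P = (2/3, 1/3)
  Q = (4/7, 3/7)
D_KL(P||Q) = 0.0274, D_KL(Q||P) = 0.0283

KL divergence is not symmetric: D_KL(P||Q) ≠ D_KL(Q||P) in general.

D_KL(P||Q) = 0.0274 bits
D_KL(Q||P) = 0.0283 bits

No, they are not equal!

This asymmetry is why KL divergence is not a true distance metric.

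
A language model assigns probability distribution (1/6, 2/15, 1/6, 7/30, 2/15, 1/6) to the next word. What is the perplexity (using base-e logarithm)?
5.8870

Perplexity is e^H (or exp(H) for natural log).

First, H = -Σ p log p = 1.7728 nats
Perplexity = e^1.7728 = 5.8870

Interpretation: The model's uncertainty is equivalent to choosing uniformly among 5.9 options.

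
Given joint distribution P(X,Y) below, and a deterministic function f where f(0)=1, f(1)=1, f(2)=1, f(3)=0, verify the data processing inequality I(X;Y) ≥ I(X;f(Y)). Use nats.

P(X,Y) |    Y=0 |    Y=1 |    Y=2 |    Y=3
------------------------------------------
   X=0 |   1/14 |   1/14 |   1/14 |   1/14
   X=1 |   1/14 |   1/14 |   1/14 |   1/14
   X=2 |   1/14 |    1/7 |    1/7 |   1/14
I(X;Y) = 0.0140, I(X;f(Y)) = 0.0051, inequality holds: 0.0140 ≥ 0.0051

Data Processing Inequality: For any Markov chain X → Y → Z, we have I(X;Y) ≥ I(X;Z).

Here Z = f(Y) is a deterministic function of Y, forming X → Y → Z.

Original I(X;Y) = 0.0140 nats

After applying f:
P(X,Z) where Z=f(Y):
- P(X,Z=0) = P(X,Y=3)
- P(X,Z=1) = P(X,Y=0) + P(X,Y=1) + P(X,Y=2)

I(X;Z) = I(X;f(Y)) = 0.0051 nats

Verification: 0.0140 ≥ 0.0051 ✓

Information cannot be created by processing; the function f can only lose information about X.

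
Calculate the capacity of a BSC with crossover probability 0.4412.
0.0100 bits

For a binary symmetric channel (BSC) with error probability p:
Capacity C = 1 - H(p) bits per symbol

where H(p) = -p log₂(p) - (1-p) log₂(1-p) is the binary entropy function.

H(0.4412) = 0.9900 bits
C = 1 - 0.9900 = 0.0100 bits per symbol

This means we can reliably transmit up to 0.0100 bits of information per channel use.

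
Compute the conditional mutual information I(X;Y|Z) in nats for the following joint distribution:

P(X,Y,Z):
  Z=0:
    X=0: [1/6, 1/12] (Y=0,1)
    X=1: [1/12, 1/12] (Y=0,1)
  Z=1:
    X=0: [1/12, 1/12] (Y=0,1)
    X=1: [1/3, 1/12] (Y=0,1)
0.0307 nats

Conditional mutual information: I(X;Y|Z) = H(X|Z) + H(Y|Z) - H(X,Y|Z)

H(Z) = 0.6792
H(X,Z) = 1.3086 → H(X|Z) = 0.6294
H(Y,Z) = 1.3086 → H(Y|Z) = 0.6294
H(X,Y,Z) = 1.9073 → H(X,Y|Z) = 1.2281

I(X;Y|Z) = 0.6294 + 0.6294 - 1.2281 = 0.0307 nats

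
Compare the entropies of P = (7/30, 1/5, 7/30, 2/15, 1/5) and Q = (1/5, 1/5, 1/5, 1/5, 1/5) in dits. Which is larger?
Q

Computing entropies in dits:
H(P) = 0.6912
H(Q) = 0.6990

Distribution Q has higher entropy.

Intuition: The distribution closer to uniform (more spread out) has higher entropy.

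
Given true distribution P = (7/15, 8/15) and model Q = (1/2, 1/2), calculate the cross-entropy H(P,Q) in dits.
0.3010 dits

Cross-entropy: H(P,Q) = -Σ p(x) log q(x)

Alternatively: H(P,Q) = H(P) + D_KL(P||Q)
H(P) = 0.3001 dits
D_KL(P||Q) = 0.0010 dits

H(P,Q) = 0.3001 + 0.0010 = 0.3010 dits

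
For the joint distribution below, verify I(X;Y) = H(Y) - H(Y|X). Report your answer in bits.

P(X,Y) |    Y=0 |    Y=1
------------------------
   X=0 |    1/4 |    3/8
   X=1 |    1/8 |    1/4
I(X;Y) = 0.0032 bits

Mutual information has multiple equivalent forms:
- I(X;Y) = H(X) - H(X|Y)
- I(X;Y) = H(Y) - H(Y|X)
- I(X;Y) = H(X) + H(Y) - H(X,Y)

Computing all quantities:
H(X) = 0.9544, H(Y) = 0.9544, H(X,Y) = 1.9056
H(X|Y) = 0.9512, H(Y|X) = 0.9512

Verification:
H(X) - H(X|Y) = 0.9544 - 0.9512 = 0.0032
H(Y) - H(Y|X) = 0.9544 - 0.9512 = 0.0032
H(X) + H(Y) - H(X,Y) = 0.9544 + 0.9544 - 1.9056 = 0.0032

All forms give I(X;Y) = 0.0032 bits. ✓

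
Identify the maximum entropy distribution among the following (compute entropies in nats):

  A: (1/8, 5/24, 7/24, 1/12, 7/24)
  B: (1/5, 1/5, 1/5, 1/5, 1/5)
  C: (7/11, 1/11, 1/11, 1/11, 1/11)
B

For a discrete distribution over n outcomes, entropy is maximized by the uniform distribution.

Computing entropies:
H(A) = 1.5126 nats
H(B) = 1.6094 nats
H(C) = 1.1596 nats

The uniform distribution (where all probabilities equal 1/5) achieves the maximum entropy of log_e(5) = 1.6094 nats.

Distribution B has the highest entropy.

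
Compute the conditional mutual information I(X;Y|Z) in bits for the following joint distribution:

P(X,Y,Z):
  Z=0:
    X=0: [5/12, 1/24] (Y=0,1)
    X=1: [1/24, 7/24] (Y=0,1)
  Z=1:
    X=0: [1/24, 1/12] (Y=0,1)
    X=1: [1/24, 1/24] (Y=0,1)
0.3989 bits

Conditional mutual information: I(X;Y|Z) = H(X|Z) + H(Y|Z) - H(X,Y|Z)

H(Z) = 0.7383
H(X,Z) = 1.7179 → H(X|Z) = 0.9797
H(Y,Z) = 1.7179 → H(Y|Z) = 0.9797
H(X,Y,Z) = 2.2987 → H(X,Y|Z) = 1.5604

I(X;Y|Z) = 0.9797 + 0.9797 - 1.5604 = 0.3989 bits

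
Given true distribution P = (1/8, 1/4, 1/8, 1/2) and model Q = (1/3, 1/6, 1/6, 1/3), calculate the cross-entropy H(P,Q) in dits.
0.5900 dits

Cross-entropy: H(P,Q) = -Σ p(x) log q(x)

Alternatively: H(P,Q) = H(P) + D_KL(P||Q)
H(P) = 0.5268 dits
D_KL(P||Q) = 0.0632 dits

H(P,Q) = 0.5268 + 0.0632 = 0.5900 dits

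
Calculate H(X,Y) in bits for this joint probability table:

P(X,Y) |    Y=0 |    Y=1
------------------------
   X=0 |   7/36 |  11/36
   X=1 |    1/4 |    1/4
1.9820 bits

Joint entropy is H(X,Y) = -Σ_{x,y} p(x,y) log p(x,y).

Summing over all non-zero entries:
H(X,Y) = -[7/36·log_2(7/36) + 11/36·log_2(11/36) + 1/4·log_2(1/4) + 1/4·log_2(1/4)]
H(X,Y) = 1.9820 bits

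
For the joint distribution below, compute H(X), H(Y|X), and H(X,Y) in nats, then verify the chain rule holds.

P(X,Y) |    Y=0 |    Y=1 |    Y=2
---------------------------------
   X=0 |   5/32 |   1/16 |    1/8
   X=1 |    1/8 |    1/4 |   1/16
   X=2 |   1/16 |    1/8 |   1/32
H(X,Y) = 2.0446, H(X) = 1.0612, H(Y|X) = 0.9834 (all in nats)

Chain rule: H(X,Y) = H(X) + H(Y|X)

Left side — joint entropy directly:
H(X,Y) = -Σ p(x,y) log p(x,y) = 2.0446 nats

Right side — compute H(Y|X) from the conditional distributions:
P(X) = (11/32, 7/16, 7/32), so H(X) = 1.0612 nats
H(Y|X) = Σ_x P(X=x) · H(Y|X=x):
  P(Y|X=0) = (5/11, 2/11, 4/11), H(Y|X=0) = 1.0362, weight P(X=0) = 11/32
  P(Y|X=1) = (2/7, 4/7, 1/7), H(Y|X=1) = 0.9557, weight P(X=1) = 7/16
  P(Y|X=2) = (2/7, 4/7, 1/7), H(Y|X=2) = 0.9557, weight P(X=2) = 7/32
H(Y|X) = 0.9834 nats

H(X) + H(Y|X) = 1.0612 + 0.9834 = 2.0446 nats

Both sides equal 2.0446 nats. ✓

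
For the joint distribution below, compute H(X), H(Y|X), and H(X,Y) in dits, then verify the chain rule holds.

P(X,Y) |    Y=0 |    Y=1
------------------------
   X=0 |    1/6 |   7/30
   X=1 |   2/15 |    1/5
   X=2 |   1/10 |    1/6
H(X,Y) = 0.7633, H(X) = 0.4713, H(Y|X) = 0.2920 (all in dits)

Chain rule: H(X,Y) = H(X) + H(Y|X)

Left side — joint entropy directly:
H(X,Y) = -Σ p(x,y) log p(x,y) = 0.7633 dits

Right side — compute H(Y|X) from the conditional distributions:
P(X) = (2/5, 1/3, 4/15), so H(X) = 0.4713 dits
H(Y|X) = Σ_x P(X=x) · H(Y|X=x):
  P(Y|X=0) = (5/12, 7/12), H(Y|X=0) = 0.2950, weight P(X=0) = 2/5
  P(Y|X=1) = (2/5, 3/5), H(Y|X=1) = 0.2923, weight P(X=1) = 1/3
  P(Y|X=2) = (3/8, 5/8), H(Y|X=2) = 0.2873, weight P(X=2) = 4/15
H(Y|X) = 0.2920 dits

H(X) + H(Y|X) = 0.4713 + 0.2920 = 0.7633 dits

Both sides equal 0.7633 dits. ✓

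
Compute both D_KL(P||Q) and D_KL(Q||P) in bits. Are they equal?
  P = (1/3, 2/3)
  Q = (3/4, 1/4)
D_KL(P||Q) = 0.5534, D_KL(Q||P) = 0.5237

KL divergence is not symmetric: D_KL(P||Q) ≠ D_KL(Q||P) in general.

D_KL(P||Q) = 0.5534 bits
D_KL(Q||P) = 0.5237 bits

No, they are not equal!

This asymmetry is why KL divergence is not a true distance metric.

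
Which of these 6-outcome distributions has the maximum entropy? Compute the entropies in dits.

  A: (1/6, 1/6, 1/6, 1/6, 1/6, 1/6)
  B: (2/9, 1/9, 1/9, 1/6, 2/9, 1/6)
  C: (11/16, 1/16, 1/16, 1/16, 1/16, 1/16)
A

For a discrete distribution over n outcomes, entropy is maximized by the uniform distribution.

Computing entropies:
H(A) = 0.7782 dits
H(B) = 0.7618 dits
H(C) = 0.4882 dits

The uniform distribution (where all probabilities equal 1/6) achieves the maximum entropy of log_10(6) = 0.7782 dits.

Distribution A has the highest entropy.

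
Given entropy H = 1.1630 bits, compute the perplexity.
2.2392

Perplexity is 2^H (or exp(H) for natural log).

H = 1.1630 bits
Perplexity = 2^1.1630 = 2.2392

Interpretation: The model's uncertainty is equivalent to choosing uniformly among 2.2 options.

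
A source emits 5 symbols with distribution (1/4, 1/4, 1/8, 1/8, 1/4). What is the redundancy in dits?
0.0217 dits

Redundancy measures how far a source is from maximum entropy:
R = H_max - H(X)

Maximum entropy for 5 symbols: H_max = log_10(5) = 0.6990 dits
Actual entropy: H(X) = 0.6773 dits
Redundancy: R = 0.6990 - 0.6773 = 0.0217 dits

This redundancy represents potential for compression: the source could be compressed by 0.0217 dits per symbol.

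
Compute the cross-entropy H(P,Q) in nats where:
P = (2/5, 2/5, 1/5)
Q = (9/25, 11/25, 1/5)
1.0589 nats

Cross-entropy: H(P,Q) = -Σ p(x) log q(x)

Alternatively: H(P,Q) = H(P) + D_KL(P||Q)
H(P) = 1.0549 nats
D_KL(P||Q) = 0.0040 nats

H(P,Q) = 1.0549 + 0.0040 = 1.0589 nats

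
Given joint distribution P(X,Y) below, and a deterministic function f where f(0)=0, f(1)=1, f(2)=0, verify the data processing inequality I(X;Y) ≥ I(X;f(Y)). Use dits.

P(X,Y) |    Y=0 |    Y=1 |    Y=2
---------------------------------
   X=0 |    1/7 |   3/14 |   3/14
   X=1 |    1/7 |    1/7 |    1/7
I(X;Y) = 0.0018, I(X;f(Y)) = 0.0004, inequality holds: 0.0018 ≥ 0.0004

Data Processing Inequality: For any Markov chain X → Y → Z, we have I(X;Y) ≥ I(X;Z).

Here Z = f(Y) is a deterministic function of Y, forming X → Y → Z.

Original I(X;Y) = 0.0018 dits

After applying f:
P(X,Z) where Z=f(Y):
- P(X,Z=0) = P(X,Y=0) + P(X,Y=2)
- P(X,Z=1) = P(X,Y=1)

I(X;Z) = I(X;f(Y)) = 0.0004 dits

Verification: 0.0018 ≥ 0.0004 ✓

Information cannot be created by processing; the function f can only lose information about X.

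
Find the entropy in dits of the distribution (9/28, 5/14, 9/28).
0.4766 dits

Shannon entropy is H(X) = -Σ p(x) log p(x).

For P = (9/28, 5/14, 9/28):
H = -9/28 × log_10(9/28) -5/14 × log_10(5/14) -9/28 × log_10(9/28)
H = 0.4766 dits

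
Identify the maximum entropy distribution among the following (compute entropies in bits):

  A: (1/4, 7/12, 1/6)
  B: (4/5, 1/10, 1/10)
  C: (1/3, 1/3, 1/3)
C

For a discrete distribution over n outcomes, entropy is maximized by the uniform distribution.

Computing entropies:
H(A) = 1.3844 bits
H(B) = 0.9219 bits
H(C) = 1.5850 bits

The uniform distribution (where all probabilities equal 1/3) achieves the maximum entropy of log_2(3) = 1.5850 bits.

Distribution C has the highest entropy.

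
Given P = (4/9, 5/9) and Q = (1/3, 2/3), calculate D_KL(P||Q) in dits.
0.0115 dits

KL divergence: D_KL(P||Q) = Σ p(x) log(p(x)/q(x))

Computing term by term:
  x=0: 4/9 × log_10[(4/9)/(1/3)] = 4/9 × 0.1249 = 0.0555
  x=1: 5/9 × log_10[(5/9)/(2/3)] = 5/9 × -0.0792 = -0.0440

D_KL(P||Q) = 0.0115 dits

Note: KL divergence is always non-negative and equals 0 iff P = Q.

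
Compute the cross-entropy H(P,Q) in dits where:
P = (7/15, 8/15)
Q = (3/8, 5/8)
0.3076 dits

Cross-entropy: H(P,Q) = -Σ p(x) log q(x)

Alternatively: H(P,Q) = H(P) + D_KL(P||Q)
H(P) = 0.3001 dits
D_KL(P||Q) = 0.0076 dits

H(P,Q) = 0.3001 + 0.0076 = 0.3076 dits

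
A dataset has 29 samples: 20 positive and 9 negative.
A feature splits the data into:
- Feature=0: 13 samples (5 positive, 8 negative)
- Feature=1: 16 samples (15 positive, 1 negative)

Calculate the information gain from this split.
0.2766 bits

Information Gain = H(Y) - H(Y|Feature)

Before split:
P(positive) = 20/29 = 0.6897
H(Y) = 0.8936 bits

After split:
Feature=0: H = 0.9612 bits (weight = 13/29)
Feature=1: H = 0.3373 bits (weight = 16/29)
H(Y|Feature) = (13/29)×0.9612 + (16/29)×0.3373 = 0.6170 bits

Information Gain = 0.8936 - 0.6170 = 0.2766 bits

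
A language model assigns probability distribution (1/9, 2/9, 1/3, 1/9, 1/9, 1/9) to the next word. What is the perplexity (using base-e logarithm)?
5.3494

Perplexity is e^H (or exp(H) for natural log).

First, H = -Σ p log p = 1.6770 nats
Perplexity = e^1.6770 = 5.3494

Interpretation: The model's uncertainty is equivalent to choosing uniformly among 5.3 options.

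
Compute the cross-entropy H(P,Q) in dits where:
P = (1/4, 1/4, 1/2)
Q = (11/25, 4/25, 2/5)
0.4871 dits

Cross-entropy: H(P,Q) = -Σ p(x) log q(x)

Alternatively: H(P,Q) = H(P) + D_KL(P||Q)
H(P) = 0.4515 dits
D_KL(P||Q) = 0.0355 dits

H(P,Q) = 0.4515 + 0.0355 = 0.4871 dits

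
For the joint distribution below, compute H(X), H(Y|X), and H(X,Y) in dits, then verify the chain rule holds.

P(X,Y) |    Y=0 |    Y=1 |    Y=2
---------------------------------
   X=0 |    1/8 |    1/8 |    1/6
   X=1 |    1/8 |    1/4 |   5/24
H(X,Y) = 0.7608, H(X) = 0.2950, H(Y|X) = 0.4658 (all in dits)

Chain rule: H(X,Y) = H(X) + H(Y|X)

Left side — joint entropy directly:
H(X,Y) = -Σ p(x,y) log p(x,y) = 0.7608 dits

Right side — compute H(Y|X) from the conditional distributions:
P(X) = (5/12, 7/12), so H(X) = 0.2950 dits
H(Y|X) = Σ_x P(X=x) · H(Y|X=x):
  P(Y|X=0) = (3/10, 3/10, 2/5), H(Y|X=0) = 0.4729, weight P(X=0) = 5/12
  P(Y|X=1) = (3/14, 3/7, 5/14), H(Y|X=1) = 0.4608, weight P(X=1) = 7/12
H(Y|X) = 0.4658 dits

H(X) + H(Y|X) = 0.2950 + 0.4658 = 0.7608 dits

Both sides equal 0.7608 dits. ✓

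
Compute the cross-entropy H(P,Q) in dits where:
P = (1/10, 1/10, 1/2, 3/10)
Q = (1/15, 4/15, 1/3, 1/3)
0.5567 dits

Cross-entropy: H(P,Q) = -Σ p(x) log q(x)

Alternatively: H(P,Q) = H(P) + D_KL(P||Q)
H(P) = 0.5074 dits
D_KL(P||Q) = 0.0493 dits

H(P,Q) = 0.5074 + 0.0493 = 0.5567 dits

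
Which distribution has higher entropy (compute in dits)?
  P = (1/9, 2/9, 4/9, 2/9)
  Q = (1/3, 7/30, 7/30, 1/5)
Q

Computing entropies in dits:
H(P) = 0.5529
H(Q) = 0.5938

Distribution Q has higher entropy.

Intuition: The distribution closer to uniform (more spread out) has higher entropy.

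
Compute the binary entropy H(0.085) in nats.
0.2908 nats

The binary entropy function is:
H(p) = -p log(p) - (1-p) log(1-p)

H(0.085) = -0.085 × log_e(0.085) - 0.915 × log_e(0.915)
H(0.085) = 0.2908 nats

Note: Binary entropy is maximized at p=0.5 (H=1 bit) and minimized at p=0 or p=1 (H=0).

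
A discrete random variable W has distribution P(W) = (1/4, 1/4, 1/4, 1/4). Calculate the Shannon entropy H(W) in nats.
1.3863 nats

Shannon entropy is H(X) = -Σ p(x) log p(x).

For P = (1/4, 1/4, 1/4, 1/4):
H = -1/4 × log_e(1/4) -1/4 × log_e(1/4) -1/4 × log_e(1/4) -1/4 × log_e(1/4)
H = 1.3863 nats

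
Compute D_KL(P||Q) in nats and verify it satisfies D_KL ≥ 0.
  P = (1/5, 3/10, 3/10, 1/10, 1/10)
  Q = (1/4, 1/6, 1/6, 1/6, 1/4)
0.1653 nats

KL divergence satisfies the Gibbs inequality: D_KL(P||Q) ≥ 0 for all distributions P, Q.

D_KL(P||Q) = Σ p(x) log(p(x)/q(x))
Term by term:
  x=0: 1/5 × log_e[(1/5)/(1/4)] = -0.0446
  x=1: 3/10 × log_e[(3/10)/(1/6)] = 0.1763
  x=2: 3/10 × log_e[(3/10)/(1/6)] = 0.1763
  x=3: 1/10 × log_e[(1/10)/(1/6)] = -0.0511
  x=4: 1/10 × log_e[(1/10)/(1/4)] = -0.0916
D_KL(P||Q) = 0.1653 nats

D_KL(P||Q) = 0.1653 ≥ 0 ✓

This non-negativity is a fundamental property: relative entropy cannot be negative because it measures how different Q is from P.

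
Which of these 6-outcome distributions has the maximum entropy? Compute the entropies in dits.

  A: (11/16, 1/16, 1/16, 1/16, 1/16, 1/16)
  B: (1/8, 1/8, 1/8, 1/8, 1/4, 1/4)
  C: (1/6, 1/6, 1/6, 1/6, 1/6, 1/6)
C

For a discrete distribution over n outcomes, entropy is maximized by the uniform distribution.

Computing entropies:
H(A) = 0.4882 dits
H(B) = 0.7526 dits
H(C) = 0.7782 dits

The uniform distribution (where all probabilities equal 1/6) achieves the maximum entropy of log_10(6) = 0.7782 dits.

Distribution C has the highest entropy.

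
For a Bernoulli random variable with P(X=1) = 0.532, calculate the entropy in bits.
0.9970 bits

The binary entropy function is:
H(p) = -p log(p) - (1-p) log(1-p)

H(0.532) = -0.532 × log_2(0.532) - 0.468 × log_2(0.468)
H(0.532) = 0.9970 bits

Note: Binary entropy is maximized at p=0.5 (H=1 bit) and minimized at p=0 or p=1 (H=0).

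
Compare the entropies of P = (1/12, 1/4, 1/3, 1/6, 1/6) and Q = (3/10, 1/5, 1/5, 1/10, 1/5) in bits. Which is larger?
Q

Computing entropies in bits:
H(P) = 2.1887
H(Q) = 2.2464

Distribution Q has higher entropy.

Intuition: The distribution closer to uniform (more spread out) has higher entropy.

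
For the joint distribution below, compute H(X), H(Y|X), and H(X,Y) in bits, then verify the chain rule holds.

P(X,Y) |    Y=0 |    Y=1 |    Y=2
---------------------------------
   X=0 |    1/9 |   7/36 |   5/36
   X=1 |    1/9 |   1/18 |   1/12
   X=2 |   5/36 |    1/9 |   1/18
H(X,Y) = 3.0692, H(X) = 1.5426, H(Y|X) = 1.5266 (all in bits)

Chain rule: H(X,Y) = H(X) + H(Y|X)

Left side — joint entropy directly:
H(X,Y) = -Σ p(x,y) log p(x,y) = 3.0692 bits

Right side — compute H(Y|X) from the conditional distributions:
P(X) = (4/9, 1/4, 11/36), so H(X) = 1.5426 bits
H(Y|X) = Σ_x P(X=x) · H(Y|X=x):
  P(Y|X=0) = (1/4, 7/16, 5/16), H(Y|X=0) = 1.5462, weight P(X=0) = 4/9
  P(Y|X=1) = (4/9, 2/9, 1/3), H(Y|X=1) = 1.5305, weight P(X=1) = 1/4
  P(Y|X=2) = (5/11, 4/11, 2/11), H(Y|X=2) = 1.4949, weight P(X=2) = 11/36
H(Y|X) = 1.5266 bits

H(X) + H(Y|X) = 1.5426 + 1.5266 = 3.0692 bits

Both sides equal 3.0692 bits. ✓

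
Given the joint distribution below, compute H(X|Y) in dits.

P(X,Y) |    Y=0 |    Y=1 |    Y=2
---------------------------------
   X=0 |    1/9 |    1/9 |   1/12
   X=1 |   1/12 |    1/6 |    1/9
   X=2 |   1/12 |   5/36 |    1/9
0.4724 dits

Using the chain rule: H(X|Y) = H(X,Y) - H(Y)

First, compute H(X,Y) = 0.9427 dits

Marginal P(Y) = (5/18, 5/12, 11/36)
H(Y) = 0.4703 dits

H(X|Y) = H(X,Y) - H(Y) = 0.9427 - 0.4703 = 0.4724 dits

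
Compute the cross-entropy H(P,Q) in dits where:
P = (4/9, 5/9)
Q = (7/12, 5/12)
0.3153 dits

Cross-entropy: H(P,Q) = -Σ p(x) log q(x)

Alternatively: H(P,Q) = H(P) + D_KL(P||Q)
H(P) = 0.2983 dits
D_KL(P||Q) = 0.0169 dits

H(P,Q) = 0.2983 + 0.0169 = 0.3153 dits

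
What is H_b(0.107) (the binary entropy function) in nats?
0.3402 nats

The binary entropy function is:
H(p) = -p log(p) - (1-p) log(1-p)

H(0.107) = -0.107 × log_e(0.107) - 0.893 × log_e(0.893)
H(0.107) = 0.3402 nats

Note: Binary entropy is maximized at p=0.5 (H=1 bit) and minimized at p=0 or p=1 (H=0).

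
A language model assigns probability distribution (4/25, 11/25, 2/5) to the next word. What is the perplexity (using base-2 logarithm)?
2.7759

Perplexity is 2^H (or exp(H) for natural log).

First, H = -Σ p log p = 1.4729 bits
Perplexity = 2^1.4729 = 2.7759

Interpretation: The model's uncertainty is equivalent to choosing uniformly among 2.8 options.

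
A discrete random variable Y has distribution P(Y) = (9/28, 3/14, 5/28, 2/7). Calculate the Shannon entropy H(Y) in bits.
1.9628 bits

Shannon entropy is H(X) = -Σ p(x) log p(x).

For P = (9/28, 3/14, 5/28, 2/7):
H = -9/28 × log_2(9/28) -3/14 × log_2(3/14) -5/28 × log_2(5/28) -2/7 × log_2(2/7)
H = 1.9628 bits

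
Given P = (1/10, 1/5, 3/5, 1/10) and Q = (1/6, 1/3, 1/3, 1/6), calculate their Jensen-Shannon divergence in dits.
0.0157 dits

Jensen-Shannon divergence is:
JSD(P||Q) = 0.5 × D_KL(P||M) + 0.5 × D_KL(Q||M)
where M = 0.5 × (P + Q) is the mixture distribution.

M = 0.5 × (1/10, 1/5, 3/5, 1/10) + 0.5 × (1/6, 1/3, 1/3, 1/6) = (2/15, 4/15, 7/15, 2/15)

D_KL(P||M) = 0.0155 dits
D_KL(Q||M) = 0.0159 dits

JSD(P||Q) = 0.5 × 0.0155 + 0.5 × 0.0159 = 0.0157 dits

Unlike KL divergence, JSD is symmetric and bounded: 0 ≤ JSD ≤ log(2).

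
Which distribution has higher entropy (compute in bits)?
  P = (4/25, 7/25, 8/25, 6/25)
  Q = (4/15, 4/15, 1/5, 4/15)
Q

Computing entropies in bits:
H(P) = 1.9574
H(Q) = 1.9899

Distribution Q has higher entropy.

Intuition: The distribution closer to uniform (more spread out) has higher entropy.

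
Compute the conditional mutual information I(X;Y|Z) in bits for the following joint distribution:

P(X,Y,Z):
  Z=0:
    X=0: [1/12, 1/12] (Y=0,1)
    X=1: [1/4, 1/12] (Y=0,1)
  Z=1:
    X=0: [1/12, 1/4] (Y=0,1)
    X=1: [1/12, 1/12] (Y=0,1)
0.0441 bits

Conditional mutual information: I(X;Y|Z) = H(X|Z) + H(Y|Z) - H(X,Y|Z)

H(Z) = 1.0000
H(X,Z) = 1.9183 → H(X|Z) = 0.9183
H(Y,Z) = 1.9183 → H(Y|Z) = 0.9183
H(X,Y,Z) = 2.7925 → H(X,Y|Z) = 1.7925

I(X;Y|Z) = 0.9183 + 0.9183 - 1.7925 = 0.0441 bits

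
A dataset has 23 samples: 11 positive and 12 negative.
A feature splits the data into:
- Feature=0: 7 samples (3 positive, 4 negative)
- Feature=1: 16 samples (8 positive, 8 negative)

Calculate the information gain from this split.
0.0031 bits

Information Gain = H(Y) - H(Y|Feature)

Before split:
P(positive) = 11/23 = 0.4783
H(Y) = 0.9986 bits

After split:
Feature=0: H = 0.9852 bits (weight = 7/23)
Feature=1: H = 1.0000 bits (weight = 16/23)
H(Y|Feature) = (7/23)×0.9852 + (16/23)×1.0000 = 0.9955 bits

Information Gain = 0.9986 - 0.9955 = 0.0031 bits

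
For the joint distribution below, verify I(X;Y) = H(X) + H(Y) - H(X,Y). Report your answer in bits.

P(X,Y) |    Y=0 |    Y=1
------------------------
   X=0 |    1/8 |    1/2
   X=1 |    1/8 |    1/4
I(X;Y) = 0.0157 bits

Mutual information has multiple equivalent forms:
- I(X;Y) = H(X) - H(X|Y)
- I(X;Y) = H(Y) - H(Y|X)
- I(X;Y) = H(X) + H(Y) - H(X,Y)

Computing all quantities:
H(X) = 0.9544, H(Y) = 0.8113, H(X,Y) = 1.7500
H(X|Y) = 0.9387, H(Y|X) = 0.7956

Verification:
H(X) - H(X|Y) = 0.9544 - 0.9387 = 0.0157
H(Y) - H(Y|X) = 0.8113 - 0.7956 = 0.0157
H(X) + H(Y) - H(X,Y) = 0.9544 + 0.8113 - 1.7500 = 0.0157

All forms give I(X;Y) = 0.0157 bits. ✓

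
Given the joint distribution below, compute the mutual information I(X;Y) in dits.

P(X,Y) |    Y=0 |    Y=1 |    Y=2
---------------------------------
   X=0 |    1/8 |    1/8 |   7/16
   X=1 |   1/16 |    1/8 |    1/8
0.0132 dits

Mutual information: I(X;Y) = H(X) + H(Y) - H(X,Y)

Marginals:
P(X) = (11/16, 5/16), H(X) = 0.2697 dits
P(Y) = (3/16, 1/4, 9/16), H(Y) = 0.4274 dits

Joint entropy: H(X,Y) = 0.6839 dits

I(X;Y) = 0.2697 + 0.4274 - 0.6839 = 0.0132 dits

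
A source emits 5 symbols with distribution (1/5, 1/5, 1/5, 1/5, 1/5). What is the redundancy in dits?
0.0000 dits

Redundancy measures how far a source is from maximum entropy:
R = H_max - H(X)

Maximum entropy for 5 symbols: H_max = log_10(5) = 0.6990 dits
Actual entropy: H(X) = 0.6990 dits
Redundancy: R = 0.6990 - 0.6990 = 0.0000 dits

This redundancy represents potential for compression: the source could be compressed by 0.0000 dits per symbol.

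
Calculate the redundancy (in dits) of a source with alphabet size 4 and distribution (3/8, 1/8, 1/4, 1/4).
0.0284 dits

Redundancy measures how far a source is from maximum entropy:
R = H_max - H(X)

Maximum entropy for 4 symbols: H_max = log_10(4) = 0.6021 dits
Actual entropy: H(X) = 0.5737 dits
Redundancy: R = 0.6021 - 0.5737 = 0.0284 dits

This redundancy represents potential for compression: the source could be compressed by 0.0284 dits per symbol.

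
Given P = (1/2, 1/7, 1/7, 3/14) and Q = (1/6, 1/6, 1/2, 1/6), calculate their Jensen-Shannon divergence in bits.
0.1415 bits

Jensen-Shannon divergence is:
JSD(P||Q) = 0.5 × D_KL(P||M) + 0.5 × D_KL(Q||M)
where M = 0.5 × (P + Q) is the mixture distribution.

M = 0.5 × (1/2, 1/7, 1/7, 3/14) + 0.5 × (1/6, 1/6, 1/2, 1/6) = (1/3, 0.154762, 9/28, 4/21)

D_KL(P||M) = 0.1453 bits
D_KL(Q||M) = 0.1378 bits

JSD(P||Q) = 0.5 × 0.1453 + 0.5 × 0.1378 = 0.1415 bits

Unlike KL divergence, JSD is symmetric and bounded: 0 ≤ JSD ≤ log(2).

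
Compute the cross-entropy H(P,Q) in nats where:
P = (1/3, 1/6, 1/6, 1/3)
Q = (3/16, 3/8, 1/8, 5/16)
1.4558 nats

Cross-entropy: H(P,Q) = -Σ p(x) log q(x)

Alternatively: H(P,Q) = H(P) + D_KL(P||Q)
H(P) = 1.3297 nats
D_KL(P||Q) = 0.1261 nats

H(P,Q) = 1.3297 + 0.1261 = 1.4558 nats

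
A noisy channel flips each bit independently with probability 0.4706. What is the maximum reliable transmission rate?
0.0025 bits

For a binary symmetric channel (BSC) with error probability p:
Capacity C = 1 - H(p) bits per symbol

where H(p) = -p log₂(p) - (1-p) log₂(1-p) is the binary entropy function.

H(0.4706) = 0.9975 bits
C = 1 - 0.9975 = 0.0025 bits per symbol

This means we can reliably transmit up to 0.0025 bits of information per channel use.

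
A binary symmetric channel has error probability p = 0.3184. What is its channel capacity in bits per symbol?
0.0974 bits

For a binary symmetric channel (BSC) with error probability p:
Capacity C = 1 - H(p) bits per symbol

where H(p) = -p log₂(p) - (1-p) log₂(1-p) is the binary entropy function.

H(0.3184) = 0.9026 bits
C = 1 - 0.9026 = 0.0974 bits per symbol

This means we can reliably transmit up to 0.0974 bits of information per channel use.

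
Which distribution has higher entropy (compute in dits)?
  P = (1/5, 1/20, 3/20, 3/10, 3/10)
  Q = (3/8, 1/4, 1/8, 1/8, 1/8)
Q

Computing entropies in dits:
H(P) = 0.6422
H(Q) = 0.6489

Distribution Q has higher entropy.

Intuition: The distribution closer to uniform (more spread out) has higher entropy.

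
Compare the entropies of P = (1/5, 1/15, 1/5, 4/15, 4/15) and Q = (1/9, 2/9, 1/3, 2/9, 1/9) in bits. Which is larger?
P

Computing entropies in bits:
H(P) = 2.2062
H(Q) = 2.1972

Distribution P has higher entropy.

Intuition: The distribution closer to uniform (more spread out) has higher entropy.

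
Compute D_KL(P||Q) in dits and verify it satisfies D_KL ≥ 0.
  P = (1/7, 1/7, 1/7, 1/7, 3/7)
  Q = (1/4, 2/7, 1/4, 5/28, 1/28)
0.3362 dits

KL divergence satisfies the Gibbs inequality: D_KL(P||Q) ≥ 0 for all distributions P, Q.

D_KL(P||Q) = Σ p(x) log(p(x)/q(x))
Term by term:
  x=0: 1/7 × log_10[(1/7)/(1/4)] = -0.0347
  x=1: 1/7 × log_10[(1/7)/(2/7)] = -0.0430
  x=2: 1/7 × log_10[(1/7)/(1/4)] = -0.0347
  x=3: 1/7 × log_10[(1/7)/(5/28)] = -0.0138
  x=4: 3/7 × log_10[(3/7)/(1/28)] = 0.4625
D_KL(P||Q) = 0.3362 dits

D_KL(P||Q) = 0.3362 ≥ 0 ✓

This non-negativity is a fundamental property: relative entropy cannot be negative because it measures how different Q is from P.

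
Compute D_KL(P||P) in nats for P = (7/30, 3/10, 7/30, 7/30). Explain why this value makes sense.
0.0000 nats

KL divergence satisfies the Gibbs inequality: D_KL(P||Q) ≥ 0 for all distributions P, Q.

D_KL(P||Q) = Σ p(x) log(p(x)/q(x))
Each term is p(x) × log_e(p(x)/p(x)) = p(x) × log_e(1) = 0, so the sum is 0.
D_KL(P||Q) = 0.0000 nats

When P = Q, the KL divergence is exactly 0, as there is no 'divergence' between identical distributions.

This non-negativity is a fundamental property: relative entropy cannot be negative because it measures how different Q is from P.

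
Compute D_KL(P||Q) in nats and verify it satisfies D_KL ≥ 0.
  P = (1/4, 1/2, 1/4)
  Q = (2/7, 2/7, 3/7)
0.1117 nats

KL divergence satisfies the Gibbs inequality: D_KL(P||Q) ≥ 0 for all distributions P, Q.

D_KL(P||Q) = Σ p(x) log(p(x)/q(x))
Term by term:
  x=0: 1/4 × log_e[(1/4)/(2/7)] = -0.0334
  x=1: 1/2 × log_e[(1/2)/(2/7)] = 0.2798
  x=2: 1/4 × log_e[(1/4)/(3/7)] = -0.1347
D_KL(P||Q) = 0.1117 nats

D_KL(P||Q) = 0.1117 ≥ 0 ✓

This non-negativity is a fundamental property: relative entropy cannot be negative because it measures how different Q is from P.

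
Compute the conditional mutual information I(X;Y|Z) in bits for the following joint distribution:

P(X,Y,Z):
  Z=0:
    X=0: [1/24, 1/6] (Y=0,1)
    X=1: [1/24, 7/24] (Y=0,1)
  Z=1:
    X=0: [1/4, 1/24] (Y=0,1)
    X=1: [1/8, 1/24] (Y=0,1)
0.0096 bits

Conditional mutual information: I(X;Y|Z) = H(X|Z) + H(Y|Z) - H(X,Y|Z)

H(Z) = 0.9950
H(X,Z) = 1.9491 → H(X|Z) = 0.9541
H(Y,Z) = 1.6440 → H(Y|Z) = 0.6490
H(X,Y,Z) = 2.5885 → H(X,Y|Z) = 1.5935

I(X;Y|Z) = 0.9541 + 0.6490 - 1.5935 = 0.0096 bits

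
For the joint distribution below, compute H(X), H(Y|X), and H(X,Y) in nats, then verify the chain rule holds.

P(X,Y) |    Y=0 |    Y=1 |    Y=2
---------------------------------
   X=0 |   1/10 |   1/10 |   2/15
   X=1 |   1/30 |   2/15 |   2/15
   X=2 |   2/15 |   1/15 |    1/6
H(X,Y) = 2.1277, H(X) = 1.0953, H(Y|X) = 1.0324 (all in nats)

Chain rule: H(X,Y) = H(X) + H(Y|X)

Left side — joint entropy directly:
H(X,Y) = -Σ p(x,y) log p(x,y) = 2.1277 nats

Right side — compute H(Y|X) from the conditional distributions:
P(X) = (1/3, 3/10, 11/30), so H(X) = 1.0953 nats
H(Y|X) = Σ_x P(X=x) · H(Y|X=x):
  P(Y|X=0) = (3/10, 3/10, 2/5), H(Y|X=0) = 1.0889, weight P(X=0) = 1/3
  P(Y|X=1) = (1/9, 4/9, 4/9), H(Y|X=1) = 0.9650, weight P(X=1) = 3/10
  P(Y|X=2) = (4/11, 2/11, 5/11), H(Y|X=2) = 1.0362, weight P(X=2) = 11/30
H(Y|X) = 1.0324 nats

H(X) + H(Y|X) = 1.0953 + 1.0324 = 2.1277 nats

Both sides equal 2.1277 nats. ✓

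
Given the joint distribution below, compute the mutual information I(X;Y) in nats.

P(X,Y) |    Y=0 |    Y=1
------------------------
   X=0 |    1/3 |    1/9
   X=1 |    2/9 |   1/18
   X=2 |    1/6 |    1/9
0.0150 nats

Mutual information: I(X;Y) = H(X) + H(Y) - H(X,Y)

Marginals:
P(X) = (4/9, 5/18, 5/18), H(X) = 1.0720 nats
P(Y) = (13/18, 5/18), H(Y) = 0.5908 nats

Joint entropy: H(X,Y) = 1.6479 nats

I(X;Y) = 1.0720 + 0.5908 - 1.6479 = 0.0150 nats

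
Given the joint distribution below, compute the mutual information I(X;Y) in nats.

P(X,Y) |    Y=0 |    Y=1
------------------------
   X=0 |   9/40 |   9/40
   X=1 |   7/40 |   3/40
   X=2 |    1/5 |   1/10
0.0174 nats

Mutual information: I(X;Y) = H(X) + H(Y) - H(X,Y)

Marginals:
P(X) = (9/20, 1/4, 3/10), H(X) = 1.0671 nats
P(Y) = (3/5, 2/5), H(Y) = 0.6730 nats

Joint entropy: H(X,Y) = 1.7227 nats

I(X;Y) = 1.0671 + 0.6730 - 1.7227 = 0.0174 nats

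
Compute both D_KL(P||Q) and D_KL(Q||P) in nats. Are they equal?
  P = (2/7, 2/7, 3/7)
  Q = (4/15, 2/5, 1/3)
D_KL(P||Q) = 0.0313, D_KL(Q||P) = 0.0324

KL divergence is not symmetric: D_KL(P||Q) ≠ D_KL(Q||P) in general.

D_KL(P||Q) = 0.0313 nats
D_KL(Q||P) = 0.0324 nats

No, they are not equal!

This asymmetry is why KL divergence is not a true distance metric.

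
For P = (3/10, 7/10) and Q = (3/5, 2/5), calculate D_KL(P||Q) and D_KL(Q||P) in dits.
D_KL(P||Q) = 0.0798, D_KL(Q||P) = 0.0834

KL divergence is not symmetric: D_KL(P||Q) ≠ D_KL(Q||P) in general.

D_KL(P||Q) = 0.0798 dits
D_KL(Q||P) = 0.0834 dits

No, they are not equal!

This asymmetry is why KL divergence is not a true distance metric.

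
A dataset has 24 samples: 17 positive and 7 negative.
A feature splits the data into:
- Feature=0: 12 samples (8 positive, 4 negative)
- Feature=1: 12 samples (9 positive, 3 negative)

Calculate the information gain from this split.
0.0061 bits

Information Gain = H(Y) - H(Y|Feature)

Before split:
P(positive) = 17/24 = 0.7083
H(Y) = 0.8709 bits

After split:
Feature=0: H = 0.9183 bits (weight = 12/24)
Feature=1: H = 0.8113 bits (weight = 12/24)
H(Y|Feature) = (12/24)×0.9183 + (12/24)×0.8113 = 0.8648 bits

Information Gain = 0.8709 - 0.8648 = 0.0061 bits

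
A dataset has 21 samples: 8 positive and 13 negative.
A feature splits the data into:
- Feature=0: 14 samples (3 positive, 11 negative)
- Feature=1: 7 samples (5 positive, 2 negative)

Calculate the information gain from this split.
0.1713 bits

Information Gain = H(Y) - H(Y|Feature)

Before split:
P(positive) = 8/21 = 0.3810
H(Y) = 0.9587 bits

After split:
Feature=0: H = 0.7496 bits (weight = 14/21)
Feature=1: H = 0.8631 bits (weight = 7/21)
H(Y|Feature) = (14/21)×0.7496 + (7/21)×0.8631 = 0.7874 bits

Information Gain = 0.9587 - 0.7874 = 0.1713 bits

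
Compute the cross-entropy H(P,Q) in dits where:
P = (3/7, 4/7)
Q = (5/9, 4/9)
0.3106 dits

Cross-entropy: H(P,Q) = -Σ p(x) log q(x)

Alternatively: H(P,Q) = H(P) + D_KL(P||Q)
H(P) = 0.2966 dits
D_KL(P||Q) = 0.0141 dits

H(P,Q) = 0.2966 + 0.0141 = 0.3106 dits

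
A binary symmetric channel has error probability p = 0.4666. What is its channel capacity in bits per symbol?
0.0032 bits

For a binary symmetric channel (BSC) with error probability p:
Capacity C = 1 - H(p) bits per symbol

where H(p) = -p log₂(p) - (1-p) log₂(1-p) is the binary entropy function.

H(0.4666) = 0.9968 bits
C = 1 - 0.9968 = 0.0032 bits per symbol

This means we can reliably transmit up to 0.0032 bits of information per channel use.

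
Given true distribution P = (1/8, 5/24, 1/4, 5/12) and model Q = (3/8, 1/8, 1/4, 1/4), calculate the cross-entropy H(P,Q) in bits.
2.1352 bits

Cross-entropy: H(P,Q) = -Σ p(x) log q(x)

Alternatively: H(P,Q) = H(P) + D_KL(P||Q)
H(P) = 1.8727 bits
D_KL(P||Q) = 0.2625 bits

H(P,Q) = 1.8727 + 0.2625 = 2.1352 bits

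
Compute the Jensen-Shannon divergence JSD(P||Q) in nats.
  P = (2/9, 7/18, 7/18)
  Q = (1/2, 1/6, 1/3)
0.0513 nats

Jensen-Shannon divergence is:
JSD(P||Q) = 0.5 × D_KL(P||M) + 0.5 × D_KL(Q||M)
where M = 0.5 × (P + Q) is the mixture distribution.

M = 0.5 × (2/9, 7/18, 7/18) + 0.5 × (1/2, 1/6, 1/3) = (13/36, 5/18, 13/36)

D_KL(P||M) = 0.0518 nats
D_KL(Q||M) = 0.0509 nats

JSD(P||Q) = 0.5 × 0.0518 + 0.5 × 0.0509 = 0.0513 nats

Unlike KL divergence, JSD is symmetric and bounded: 0 ≤ JSD ≤ log(2).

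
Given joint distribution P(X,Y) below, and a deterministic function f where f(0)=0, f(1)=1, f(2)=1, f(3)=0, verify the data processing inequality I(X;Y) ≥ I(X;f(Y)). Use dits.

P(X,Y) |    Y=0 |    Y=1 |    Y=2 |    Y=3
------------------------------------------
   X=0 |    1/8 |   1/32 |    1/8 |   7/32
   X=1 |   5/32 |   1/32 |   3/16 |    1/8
I(X;Y) = 0.0091, I(X;f(Y)) = 0.0036, inequality holds: 0.0091 ≥ 0.0036

Data Processing Inequality: For any Markov chain X → Y → Z, we have I(X;Y) ≥ I(X;Z).

Here Z = f(Y) is a deterministic function of Y, forming X → Y → Z.

Original I(X;Y) = 0.0091 dits

After applying f:
P(X,Z) where Z=f(Y):
- P(X,Z=0) = P(X,Y=0) + P(X,Y=3)
- P(X,Z=1) = P(X,Y=1) + P(X,Y=2)

I(X;Z) = I(X;f(Y)) = 0.0036 dits

Verification: 0.0091 ≥ 0.0036 ✓

Information cannot be created by processing; the function f can only lose information about X.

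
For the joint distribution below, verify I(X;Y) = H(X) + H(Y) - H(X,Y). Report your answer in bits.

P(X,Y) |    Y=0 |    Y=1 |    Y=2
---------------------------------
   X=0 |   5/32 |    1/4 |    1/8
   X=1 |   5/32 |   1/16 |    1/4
I(X;Y) = 0.1147 bits

Mutual information has multiple equivalent forms:
- I(X;Y) = H(X) - H(X|Y)
- I(X;Y) = H(Y) - H(Y|X)
- I(X;Y) = H(X) + H(Y) - H(X,Y)

Computing all quantities:
H(X) = 0.9972, H(Y) = 1.5794, H(X,Y) = 2.4619
H(X|Y) = 0.8825, H(Y|X) = 1.4647

Verification:
H(X) - H(X|Y) = 0.9972 - 0.8825 = 0.1147
H(Y) - H(Y|X) = 1.5794 - 1.4647 = 0.1147
H(X) + H(Y) - H(X,Y) = 0.9972 + 1.5794 - 2.4619 = 0.1147

All forms give I(X;Y) = 0.1147 bits. ✓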